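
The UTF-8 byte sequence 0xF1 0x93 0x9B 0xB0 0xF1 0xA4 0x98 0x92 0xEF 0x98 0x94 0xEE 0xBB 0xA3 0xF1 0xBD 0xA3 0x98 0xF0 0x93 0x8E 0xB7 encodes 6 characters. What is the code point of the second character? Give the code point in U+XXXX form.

Offset 0: leading byte 0xF1 = 11110001 → 4-byte char #1 = F1 93 9B B0.
Offset 4: leading byte 0xF1 = 11110001 → 4-byte char #2 = F1 A4 98 92.
Leading byte 0xF1 = 11110001 matches 11110xxx → 4-byte sequence.
Byte 1: 0xF1 = 11110001, payload 001 (3 bits).
Byte 2: 0xA4 = 10100100 (10xxxxxx ✓), payload 100100.
Byte 3: 0x98 = 10011000 (10xxxxxx ✓), payload 011000.
Byte 4: 0x92 = 10010010 (10xxxxxx ✓), payload 010010.
Concatenate: 001100100011000010010 = 0x64612 (21 bits → U+64612).

U+64612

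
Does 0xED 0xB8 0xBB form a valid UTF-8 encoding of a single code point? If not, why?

Structurally a 3-byte sequence; payload = 0xDE3B.
But 0xDE3B is in U+D800–U+DFFF, the surrogate range. Surrogates are not Unicode scalar values and are forbidden in UTF-8.

invalid (encodes a surrogate (U+D800–U+DFFF))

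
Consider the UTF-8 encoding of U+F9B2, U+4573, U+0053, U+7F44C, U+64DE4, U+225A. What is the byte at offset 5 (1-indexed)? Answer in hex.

0x95

1-indexed offset 5 is 0-indexed offset 4.
U+F9B2 → 3-byte form EF A6 B2 at offsets 0–2.
U+4573 → 3-byte form E4 95 B3 at offsets 3–5.
Offset 4 falls in char 2's range; it's byte 2 of E4 95 B3 = 0x95.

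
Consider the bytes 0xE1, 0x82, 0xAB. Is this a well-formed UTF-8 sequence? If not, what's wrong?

valid

Leading byte 0xE1 = 11100001 → 3-byte form.
Continuation bytes 0x82=10000010, 0xAB=10101011 all match 10xxxxxx.
Decoded value 0x10AB is ≥ 0x800 (shortest form) and not a surrogate.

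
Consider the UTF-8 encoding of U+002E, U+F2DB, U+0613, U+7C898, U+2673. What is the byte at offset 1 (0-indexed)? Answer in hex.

0xEF

U+002E → 1-byte form 2E at offsets 0–0.
U+F2DB → 3-byte form EF 8B 9B at offsets 1–3.
Offset 1 falls in char 2's range; it's byte 1 of EF 8B 9B = 0xEF.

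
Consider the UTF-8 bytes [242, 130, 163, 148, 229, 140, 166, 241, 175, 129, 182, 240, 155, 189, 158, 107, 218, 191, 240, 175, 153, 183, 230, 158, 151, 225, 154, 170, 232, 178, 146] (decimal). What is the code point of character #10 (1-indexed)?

U+8C92

Offset 0: leading byte 0xF2 = 11110010 → 4-byte char #1 = F2 82 A3 94.
Offset 4: leading byte 0xE5 = 11100101 → 3-byte char #2 = E5 8C A6.
Offset 7: leading byte 0xF1 = 11110001 → 4-byte char #3 = F1 AF 81 B6.
Offset 11: leading byte 0xF0 = 11110000 → 4-byte char #4 = F0 9B BD 9E.
Offset 15: leading byte 0x6B = 01101011 → 1-byte char #5 = 6B.
Offset 16: leading byte 0xDA = 11011010 → 2-byte char #6 = DA BF.
Offset 18: leading byte 0xF0 = 11110000 → 4-byte char #7 = F0 AF 99 B7.
Offset 22: leading byte 0xE6 = 11100110 → 3-byte char #8 = E6 9E 97.
Offset 25: leading byte 0xE1 = 11100001 → 3-byte char #9 = E1 9A AA.
Offset 28: leading byte 0xE8 = 11101000 → 3-byte char #10 = E8 B2 92.
Leading byte 0xE8 = 11101000 matches 1110xxxx → 3-byte sequence.
Byte 1: 0xE8 = 11101000, payload 1000 (4 bits).
Byte 2: 0xB2 = 10110010 (10xxxxxx ✓), payload 110010.
Byte 3: 0x92 = 10010010 (10xxxxxx ✓), payload 010010.
Concatenate: 1000110010010010 = 0x8C92 (16 bits → U+8C92).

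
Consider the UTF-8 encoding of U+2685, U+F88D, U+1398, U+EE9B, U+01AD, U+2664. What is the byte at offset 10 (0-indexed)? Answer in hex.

0xBA

U+2685 → 3-byte form E2 9A 85 at offsets 0–2.
U+F88D → 3-byte form EF A2 8D at offsets 3–5.
U+1398 → 3-byte form E1 8E 98 at offsets 6–8.
U+EE9B → 3-byte form EE BA 9B at offsets 9–11.
Offset 10 falls in char 4's range; it's byte 2 of EE BA 9B = 0xBA.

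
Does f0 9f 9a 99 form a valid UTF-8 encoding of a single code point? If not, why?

Leading byte 0xF0 = 11110000 → 4-byte form.
Continuation bytes 0x9F=10011111, 0x9A=10011010, 0x99=10011001 all match 10xxxxxx.
Decoded value 0x1F699 is ≥ 0x10000 (shortest form) and not a surrogate.

valid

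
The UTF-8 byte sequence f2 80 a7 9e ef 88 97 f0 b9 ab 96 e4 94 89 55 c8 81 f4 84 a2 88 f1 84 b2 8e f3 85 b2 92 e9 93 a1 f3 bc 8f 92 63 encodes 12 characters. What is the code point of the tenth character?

Offset 0: leading byte 0xF2 = 11110010 → 4-byte char #1 = F2 80 A7 9E.
Offset 4: leading byte 0xEF = 11101111 → 3-byte char #2 = EF 88 97.
Offset 7: leading byte 0xF0 = 11110000 → 4-byte char #3 = F0 B9 AB 96.
Offset 11: leading byte 0xE4 = 11100100 → 3-byte char #4 = E4 94 89.
Offset 14: leading byte 0x55 = 01010101 → 1-byte char #5 = 55.
Offset 15: leading byte 0xC8 = 11001000 → 2-byte char #6 = C8 81.
Offset 17: leading byte 0xF4 = 11110100 → 4-byte char #7 = F4 84 A2 88.
Offset 21: leading byte 0xF1 = 11110001 → 4-byte char #8 = F1 84 B2 8E.
Offset 25: leading byte 0xF3 = 11110011 → 4-byte char #9 = F3 85 B2 92.
Offset 29: leading byte 0xE9 = 11101001 → 3-byte char #10 = E9 93 A1.
Leading byte 0xE9 = 11101001 matches 1110xxxx → 3-byte sequence.
Byte 1: 0xE9 = 11101001, payload 1001 (4 bits).
Byte 2: 0x93 = 10010011 (10xxxxxx ✓), payload 010011.
Byte 3: 0xA1 = 10100001 (10xxxxxx ✓), payload 100001.
Concatenate: 1001010011100001 = 0x94E1 (16 bits → U+94E1).

U+94E1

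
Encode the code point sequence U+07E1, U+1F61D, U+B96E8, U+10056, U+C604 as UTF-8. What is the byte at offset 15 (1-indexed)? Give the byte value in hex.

0xEC

1-indexed offset 15 is 0-indexed offset 14.
U+07E1 → 2-byte form DF A1 at offsets 0–1.
U+1F61D → 4-byte form F0 9F 98 9D at offsets 2–5.
U+B96E8 → 4-byte form F2 B9 9B A8 at offsets 6–9.
U+10056 → 4-byte form F0 90 81 96 at offsets 10–13.
U+C604 → 3-byte form EC 98 84 at offsets 14–16.
Offset 14 falls in char 5's range; it's byte 1 of EC 98 84 = 0xEC.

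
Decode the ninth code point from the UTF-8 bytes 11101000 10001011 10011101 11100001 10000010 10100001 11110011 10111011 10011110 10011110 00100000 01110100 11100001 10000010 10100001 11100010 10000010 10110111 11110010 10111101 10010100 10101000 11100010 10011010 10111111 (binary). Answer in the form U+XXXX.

Offset 0: leading byte 0xE8 = 11101000 → 3-byte char #1 = E8 8B 9D.
Offset 3: leading byte 0xE1 = 11100001 → 3-byte char #2 = E1 82 A1.
Offset 6: leading byte 0xF3 = 11110011 → 4-byte char #3 = F3 BB 9E 9E.
Offset 10: leading byte 0x20 = 00100000 → 1-byte char #4 = 20.
Offset 11: leading byte 0x74 = 01110100 → 1-byte char #5 = 74.
Offset 12: leading byte 0xE1 = 11100001 → 3-byte char #6 = E1 82 A1.
Offset 15: leading byte 0xE2 = 11100010 → 3-byte char #7 = E2 82 B7.
Offset 18: leading byte 0xF2 = 11110010 → 4-byte char #8 = F2 BD 94 A8.
Offset 22: leading byte 0xE2 = 11100010 → 3-byte char #9 = E2 9A BF.
Leading byte 0xE2 = 11100010 matches 1110xxxx → 3-byte sequence.
Byte 1: 0xE2 = 11100010, payload 0010 (4 bits).
Byte 2: 0x9A = 10011010 (10xxxxxx ✓), payload 011010.
Byte 3: 0xBF = 10111111 (10xxxxxx ✓), payload 111111.
Concatenate: 0010011010111111 = 0x26BF (16 bits → U+26BF).

U+26BF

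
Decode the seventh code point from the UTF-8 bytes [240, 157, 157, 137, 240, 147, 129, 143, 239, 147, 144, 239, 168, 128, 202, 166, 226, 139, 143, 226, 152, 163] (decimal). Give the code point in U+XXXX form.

Offset 0: leading byte 0xF0 = 11110000 → 4-byte char #1 = F0 9D 9D 89.
Offset 4: leading byte 0xF0 = 11110000 → 4-byte char #2 = F0 93 81 8F.
Offset 8: leading byte 0xEF = 11101111 → 3-byte char #3 = EF 93 90.
Offset 11: leading byte 0xEF = 11101111 → 3-byte char #4 = EF A8 80.
Offset 14: leading byte 0xCA = 11001010 → 2-byte char #5 = CA A6.
Offset 16: leading byte 0xE2 = 11100010 → 3-byte char #6 = E2 8B 8F.
Offset 19: leading byte 0xE2 = 11100010 → 3-byte char #7 = E2 98 A3.
Leading byte 0xE2 = 11100010 matches 1110xxxx → 3-byte sequence.
Byte 1: 0xE2 = 11100010, payload 0010 (4 bits).
Byte 2: 0x98 = 10011000 (10xxxxxx ✓), payload 011000.
Byte 3: 0xA3 = 10100011 (10xxxxxx ✓), payload 100011.
Concatenate: 0010011000100011 = 0x2623 (16 bits → U+2623).

U+2623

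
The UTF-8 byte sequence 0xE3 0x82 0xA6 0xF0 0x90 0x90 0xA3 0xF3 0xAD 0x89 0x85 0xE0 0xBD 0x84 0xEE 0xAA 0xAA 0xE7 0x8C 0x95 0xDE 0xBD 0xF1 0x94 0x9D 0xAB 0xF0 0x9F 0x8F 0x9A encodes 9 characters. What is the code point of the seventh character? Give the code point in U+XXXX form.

Offset 0: leading byte 0xE3 = 11100011 → 3-byte char #1 = E3 82 A6.
Offset 3: leading byte 0xF0 = 11110000 → 4-byte char #2 = F0 90 90 A3.
Offset 7: leading byte 0xF3 = 11110011 → 4-byte char #3 = F3 AD 89 85.
Offset 11: leading byte 0xE0 = 11100000 → 3-byte char #4 = E0 BD 84.
Offset 14: leading byte 0xEE = 11101110 → 3-byte char #5 = EE AA AA.
Offset 17: leading byte 0xE7 = 11100111 → 3-byte char #6 = E7 8C 95.
Offset 20: leading byte 0xDE = 11011110 → 2-byte char #7 = DE BD.
Leading byte 0xDE = 11011110 matches 110xxxxx → 2-byte sequence.
Byte 1: 0xDE = 11011110, payload 11110 (5 bits).
Byte 2: 0xBD = 10111101 (10xxxxxx ✓), payload 111101.
Concatenate: 11110111101 = 0x7BD (11 bits → U+07BD).

U+07BD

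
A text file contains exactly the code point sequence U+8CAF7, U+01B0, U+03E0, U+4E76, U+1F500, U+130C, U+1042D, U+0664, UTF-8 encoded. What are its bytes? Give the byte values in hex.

U+8CAF7: 4-byte form → F2 8C AB B7.
U+01B0: 2-byte form → C6 B0.
U+03E0: 2-byte form → CF A0.
U+4E76: 3-byte form → E4 B9 B6.
U+1F500: 4-byte form → F0 9F 94 80.
U+130C: 3-byte form → E1 8C 8C.
U+1042D: 4-byte form → F0 90 90 AD.
U+0664: 2-byte form → D9 A4.
Concatenated (24 bytes): F2 8C AB B7 C6 B0 CF A0 E4 B9 B6 F0 9F 94 80 E1 8C 8C F0 90 90 AD D9 A4.

F2 8C AB B7 C6 B0 CF A0 E4 B9 B6 F0 9F 94 80 E1 8C 8C F0 90 90 AD D9 A4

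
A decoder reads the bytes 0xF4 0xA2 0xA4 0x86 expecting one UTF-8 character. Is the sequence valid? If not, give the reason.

Leading byte 0xF4 = 11110100 → 4-byte form.
Payload = 0x122906, which exceeds U+10FFFF, the maximum Unicode code point. (Leading bytes F5–FF, or F4 followed by ≥ 0x90, are invalid.)

invalid (encodes a value above U+10FFFF)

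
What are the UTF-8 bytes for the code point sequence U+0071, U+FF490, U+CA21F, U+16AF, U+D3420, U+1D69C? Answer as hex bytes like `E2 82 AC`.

U+0071: 1-byte form → 71.
U+FF490: 4-byte form → F3 BF 92 90.
U+CA21F: 4-byte form → F3 8A 88 9F.
U+16AF: 3-byte form → E1 9A AF.
U+D3420: 4-byte form → F3 93 90 A0.
U+1D69C: 4-byte form → F0 9D 9A 9C.
Concatenated (20 bytes): 71 F3 BF 92 90 F3 8A 88 9F E1 9A AF F3 93 90 A0 F0 9D 9A 9C.

71 F3 BF 92 90 F3 8A 88 9F E1 9A AF F3 93 90 A0 F0 9D 9A 9C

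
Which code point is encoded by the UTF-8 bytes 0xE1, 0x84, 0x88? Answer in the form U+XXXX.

Leading byte 0xE1 = 11100001 matches 1110xxxx → 3-byte sequence.
Byte 1: 0xE1 = 11100001, payload 0001 (4 bits).
Byte 2: 0x84 = 10000100 (10xxxxxx ✓), payload 000100.
Byte 3: 0x88 = 10001000 (10xxxxxx ✓), payload 001000.
Concatenate: 0001000100001000 = 0x1108 (16 bits → U+1108).

U+1108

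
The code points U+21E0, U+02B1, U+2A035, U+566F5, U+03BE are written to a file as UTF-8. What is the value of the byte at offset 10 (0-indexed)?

0x96

U+21E0 → 3-byte form E2 87 A0 at offsets 0–2.
U+02B1 → 2-byte form CA B1 at offsets 3–4.
U+2A035 → 4-byte form F0 AA 80 B5 at offsets 5–8.
U+566F5 → 4-byte form F1 96 9B B5 at offsets 9–12.
Offset 10 falls in char 4's range; it's byte 2 of F1 96 9B B5 = 0x96.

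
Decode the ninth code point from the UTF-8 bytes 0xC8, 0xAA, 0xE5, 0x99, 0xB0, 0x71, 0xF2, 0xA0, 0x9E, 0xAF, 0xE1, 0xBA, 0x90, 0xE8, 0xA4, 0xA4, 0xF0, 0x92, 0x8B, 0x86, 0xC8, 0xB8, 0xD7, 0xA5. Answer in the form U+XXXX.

U+05E5

Offset 0: leading byte 0xC8 = 11001000 → 2-byte char #1 = C8 AA.
Offset 2: leading byte 0xE5 = 11100101 → 3-byte char #2 = E5 99 B0.
Offset 5: leading byte 0x71 = 01110001 → 1-byte char #3 = 71.
Offset 6: leading byte 0xF2 = 11110010 → 4-byte char #4 = F2 A0 9E AF.
Offset 10: leading byte 0xE1 = 11100001 → 3-byte char #5 = E1 BA 90.
Offset 13: leading byte 0xE8 = 11101000 → 3-byte char #6 = E8 A4 A4.
Offset 16: leading byte 0xF0 = 11110000 → 4-byte char #7 = F0 92 8B 86.
Offset 20: leading byte 0xC8 = 11001000 → 2-byte char #8 = C8 B8.
Offset 22: leading byte 0xD7 = 11010111 → 2-byte char #9 = D7 A5.
Leading byte 0xD7 = 11010111 matches 110xxxxx → 2-byte sequence.
Byte 1: 0xD7 = 11010111, payload 10111 (5 bits).
Byte 2: 0xA5 = 10100101 (10xxxxxx ✓), payload 100101.
Concatenate: 10111100101 = 0x5E5 (11 bits → U+05E5).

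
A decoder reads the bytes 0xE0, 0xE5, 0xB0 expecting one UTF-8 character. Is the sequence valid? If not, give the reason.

invalid (non-continuation byte where continuation expected)

Leading byte 0xE0 = 11100000 → 3-byte form.
Byte 2 is 0xE5 = 11100101, which is not 10xxxxxx — expected a continuation byte.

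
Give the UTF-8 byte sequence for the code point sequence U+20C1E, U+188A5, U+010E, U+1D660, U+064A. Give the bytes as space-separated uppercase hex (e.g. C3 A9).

U+20C1E: 4-byte form → F0 A0 B0 9E.
U+188A5: 4-byte form → F0 98 A2 A5.
U+010E: 2-byte form → C4 8E.
U+1D660: 4-byte form → F0 9D 99 A0.
U+064A: 2-byte form → D9 8A.
Concatenated (16 bytes): F0 A0 B0 9E F0 98 A2 A5 C4 8E F0 9D 99 A0 D9 8A.

F0 A0 B0 9E F0 98 A2 A5 C4 8E F0 9D 99 A0 D9 8A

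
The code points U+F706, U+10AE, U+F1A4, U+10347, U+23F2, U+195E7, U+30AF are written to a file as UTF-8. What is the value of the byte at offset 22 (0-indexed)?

0xAF

U+F706 → 3-byte form EF 9C 86 at offsets 0–2.
U+10AE → 3-byte form E1 82 AE at offsets 3–5.
U+F1A4 → 3-byte form EF 86 A4 at offsets 6–8.
U+10347 → 4-byte form F0 90 8D 87 at offsets 9–12.
U+23F2 → 3-byte form E2 8F B2 at offsets 13–15.
U+195E7 → 4-byte form F0 99 97 A7 at offsets 16–19.
U+30AF → 3-byte form E3 82 AF at offsets 20–22.
Offset 22 falls in char 7's range; it's byte 3 of E3 82 AF = 0xAF.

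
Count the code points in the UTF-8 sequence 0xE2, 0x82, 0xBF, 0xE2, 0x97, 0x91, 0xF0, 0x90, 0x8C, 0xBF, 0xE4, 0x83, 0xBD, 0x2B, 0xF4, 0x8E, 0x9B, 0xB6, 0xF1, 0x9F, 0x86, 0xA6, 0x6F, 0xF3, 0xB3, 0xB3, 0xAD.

9

Byte at offset 0: 0xE2 = 11100010 → 3-byte char (#1). Advance 3.
Byte at offset 3: 0xE2 = 11100010 → 3-byte char (#2). Advance 3.
Byte at offset 6: 0xF0 = 11110000 → 4-byte char (#3). Advance 4.
Byte at offset 10: 0xE4 = 11100100 → 3-byte char (#4). Advance 3.
Byte at offset 13: 0x2B = 00101011 → 1-byte char (#5). Advance 1.
Byte at offset 14: 0xF4 = 11110100 → 4-byte char (#6). Advance 4.
Byte at offset 18: 0xF1 = 11110001 → 4-byte char (#7). Advance 4.
Byte at offset 22: 0x6F = 01101111 → 1-byte char (#8). Advance 1.
Byte at offset 23: 0xF3 = 11110011 → 4-byte char (#9). Advance 4.
Reached end at offset 27 after 9 code points.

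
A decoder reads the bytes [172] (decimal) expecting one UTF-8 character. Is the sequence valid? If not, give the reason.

invalid (continuation byte with no leading byte)

Byte 0xAC = 10101100 has the form 10xxxxxx — a continuation byte — but there is no preceding leading byte.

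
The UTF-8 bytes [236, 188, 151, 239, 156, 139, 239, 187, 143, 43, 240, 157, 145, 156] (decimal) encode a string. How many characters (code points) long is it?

Byte at offset 0: 0xEC = 11101100 → 3-byte char (#1). Advance 3.
Byte at offset 3: 0xEF = 11101111 → 3-byte char (#2). Advance 3.
Byte at offset 6: 0xEF = 11101111 → 3-byte char (#3). Advance 3.
Byte at offset 9: 0x2B = 00101011 → 1-byte char (#4). Advance 1.
Byte at offset 10: 0xF0 = 11110000 → 4-byte char (#5). Advance 4.
Reached end at offset 14 after 5 code points.

5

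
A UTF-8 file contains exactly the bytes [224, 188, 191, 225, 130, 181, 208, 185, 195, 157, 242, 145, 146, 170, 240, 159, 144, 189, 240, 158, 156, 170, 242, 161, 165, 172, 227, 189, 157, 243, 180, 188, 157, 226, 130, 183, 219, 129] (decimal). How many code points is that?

Byte at offset 0: 0xE0 = 11100000 → 3-byte char (#1). Advance 3.
Byte at offset 3: 0xE1 = 11100001 → 3-byte char (#2). Advance 3.
Byte at offset 6: 0xD0 = 11010000 → 2-byte char (#3). Advance 2.
Byte at offset 8: 0xC3 = 11000011 → 2-byte char (#4). Advance 2.
Byte at offset 10: 0xF2 = 11110010 → 4-byte char (#5). Advance 4.
Byte at offset 14: 0xF0 = 11110000 → 4-byte char (#6). Advance 4.
Byte at offset 18: 0xF0 = 11110000 → 4-byte char (#7). Advance 4.
Byte at offset 22: 0xF2 = 11110010 → 4-byte char (#8). Advance 4.
Byte at offset 26: 0xE3 = 11100011 → 3-byte char (#9). Advance 3.
Byte at offset 29: 0xF3 = 11110011 → 4-byte char (#10). Advance 4.
Byte at offset 33: 0xE2 = 11100010 → 3-byte char (#11). Advance 3.
Byte at offset 36: 0xDB = 11011011 → 2-byte char (#12). Advance 2.
Reached end at offset 38 after 12 code points.

12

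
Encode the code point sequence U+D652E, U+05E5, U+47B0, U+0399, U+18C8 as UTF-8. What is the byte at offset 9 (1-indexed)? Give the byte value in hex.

1-indexed offset 9 is 0-indexed offset 8.
U+D652E → 4-byte form F3 96 94 AE at offsets 0–3.
U+05E5 → 2-byte form D7 A5 at offsets 4–5.
U+47B0 → 3-byte form E4 9E B0 at offsets 6–8.
Offset 8 falls in char 3's range; it's byte 3 of E4 9E B0 = 0xB0.

0xB0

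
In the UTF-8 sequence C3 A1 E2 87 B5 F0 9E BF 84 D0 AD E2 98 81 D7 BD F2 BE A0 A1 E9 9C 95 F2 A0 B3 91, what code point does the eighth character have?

U+9715

Offset 0: leading byte 0xC3 = 11000011 → 2-byte char #1 = C3 A1.
Offset 2: leading byte 0xE2 = 11100010 → 3-byte char #2 = E2 87 B5.
Offset 5: leading byte 0xF0 = 11110000 → 4-byte char #3 = F0 9E BF 84.
Offset 9: leading byte 0xD0 = 11010000 → 2-byte char #4 = D0 AD.
Offset 11: leading byte 0xE2 = 11100010 → 3-byte char #5 = E2 98 81.
Offset 14: leading byte 0xD7 = 11010111 → 2-byte char #6 = D7 BD.
Offset 16: leading byte 0xF2 = 11110010 → 4-byte char #7 = F2 BE A0 A1.
Offset 20: leading byte 0xE9 = 11101001 → 3-byte char #8 = E9 9C 95.
Leading byte 0xE9 = 11101001 matches 1110xxxx → 3-byte sequence.
Byte 1: 0xE9 = 11101001, payload 1001 (4 bits).
Byte 2: 0x9C = 10011100 (10xxxxxx ✓), payload 011100.
Byte 3: 0x95 = 10010101 (10xxxxxx ✓), payload 010101.
Concatenate: 1001011100010101 = 0x9715 (16 bits → U+9715).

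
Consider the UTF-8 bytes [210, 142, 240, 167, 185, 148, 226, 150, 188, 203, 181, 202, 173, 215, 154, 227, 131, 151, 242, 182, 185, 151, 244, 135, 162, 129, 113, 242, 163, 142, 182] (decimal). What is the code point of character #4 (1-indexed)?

U+02F5

Offset 0: leading byte 0xD2 = 11010010 → 2-byte char #1 = D2 8E.
Offset 2: leading byte 0xF0 = 11110000 → 4-byte char #2 = F0 A7 B9 94.
Offset 6: leading byte 0xE2 = 11100010 → 3-byte char #3 = E2 96 BC.
Offset 9: leading byte 0xCB = 11001011 → 2-byte char #4 = CB B5.
Leading byte 0xCB = 11001011 matches 110xxxxx → 2-byte sequence.
Byte 1: 0xCB = 11001011, payload 01011 (5 bits).
Byte 2: 0xB5 = 10110101 (10xxxxxx ✓), payload 110101.
Concatenate: 01011110101 = 0x2F5 (11 bits → U+02F5).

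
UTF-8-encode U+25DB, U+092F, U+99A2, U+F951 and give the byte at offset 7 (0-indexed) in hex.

0xA6

U+25DB → 3-byte form E2 97 9B at offsets 0–2.
U+092F → 3-byte form E0 A4 AF at offsets 3–5.
U+99A2 → 3-byte form E9 A6 A2 at offsets 6–8.
Offset 7 falls in char 3's range; it's byte 2 of E9 A6 A2 = 0xA6.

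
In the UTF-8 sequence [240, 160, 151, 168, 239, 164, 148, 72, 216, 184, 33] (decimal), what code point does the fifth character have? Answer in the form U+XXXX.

U+0021

Offset 0: leading byte 0xF0 = 11110000 → 4-byte char #1 = F0 A0 97 A8.
Offset 4: leading byte 0xEF = 11101111 → 3-byte char #2 = EF A4 94.
Offset 7: leading byte 0x48 = 01001000 → 1-byte char #3 = 48.
Offset 8: leading byte 0xD8 = 11011000 → 2-byte char #4 = D8 B8.
Offset 10: leading byte 0x21 = 00100001 → 1-byte char #5 = 21.
Leading byte 0x21 = 00100001 matches 0xxxxxxx → 1-byte sequence.
Byte 1: 0x21 = 00100001, payload 0100001 (7 bits).
Concatenate: 0100001 = 0x21 (7 bits → U+0021).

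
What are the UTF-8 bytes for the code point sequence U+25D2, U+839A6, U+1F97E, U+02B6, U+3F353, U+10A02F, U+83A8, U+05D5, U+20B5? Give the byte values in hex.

U+25D2: 3-byte form → E2 97 92.
U+839A6: 4-byte form → F2 83 A6 A6.
U+1F97E: 4-byte form → F0 9F A5 BE.
U+02B6: 2-byte form → CA B6.
U+3F353: 4-byte form → F0 BF 8D 93.
U+10A02F: 4-byte form → F4 8A 80 AF.
U+83A8: 3-byte form → E8 8E A8.
U+05D5: 2-byte form → D7 95.
U+20B5: 3-byte form → E2 82 B5.
Concatenated (29 bytes): E2 97 92 F2 83 A6 A6 F0 9F A5 BE CA B6 F0 BF 8D 93 F4 8A 80 AF E8 8E A8 D7 95 E2 82 B5.

E2 97 92 F2 83 A6 A6 F0 9F A5 BE CA B6 F0 BF 8D 93 F4 8A 80 AF E8 8E A8 D7 95 E2 82 B5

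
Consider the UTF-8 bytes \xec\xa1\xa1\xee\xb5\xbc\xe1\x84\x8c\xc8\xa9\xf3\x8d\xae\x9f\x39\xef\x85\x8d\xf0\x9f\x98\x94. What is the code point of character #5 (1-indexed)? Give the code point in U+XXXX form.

U+CDB9F

Offset 0: leading byte 0xEC = 11101100 → 3-byte char #1 = EC A1 A1.
Offset 3: leading byte 0xEE = 11101110 → 3-byte char #2 = EE B5 BC.
Offset 6: leading byte 0xE1 = 11100001 → 3-byte char #3 = E1 84 8C.
Offset 9: leading byte 0xC8 = 11001000 → 2-byte char #4 = C8 A9.
Offset 11: leading byte 0xF3 = 11110011 → 4-byte char #5 = F3 8D AE 9F.
Leading byte 0xF3 = 11110011 matches 11110xxx → 4-byte sequence.
Byte 1: 0xF3 = 11110011, payload 011 (3 bits).
Byte 2: 0x8D = 10001101 (10xxxxxx ✓), payload 001101.
Byte 3: 0xAE = 10101110 (10xxxxxx ✓), payload 101110.
Byte 4: 0x9F = 10011111 (10xxxxxx ✓), payload 011111.
Concatenate: 011001101101110011111 = 0xCDB9F (21 bits → U+CDB9F).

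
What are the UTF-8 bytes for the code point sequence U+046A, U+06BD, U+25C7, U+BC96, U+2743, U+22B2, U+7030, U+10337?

U+046A: 2-byte form → D1 AA.
U+06BD: 2-byte form → DA BD.
U+25C7: 3-byte form → E2 97 87.
U+BC96: 3-byte form → EB B2 96.
U+2743: 3-byte form → E2 9D 83.
U+22B2: 3-byte form → E2 8A B2.
U+7030: 3-byte form → E7 80 B0.
U+10337: 4-byte form → F0 90 8C B7.
Concatenated (23 bytes): D1 AA DA BD E2 97 87 EB B2 96 E2 9D 83 E2 8A B2 E7 80 B0 F0 90 8C B7.

D1 AA DA BD E2 97 87 EB B2 96 E2 9D 83 E2 8A B2 E7 80 B0 F0 90 8C B7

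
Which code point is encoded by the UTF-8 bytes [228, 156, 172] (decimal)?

U+472C

Leading byte 0xE4 = 11100100 matches 1110xxxx → 3-byte sequence.
Byte 1: 0xE4 = 11100100, payload 0100 (4 bits).
Byte 2: 0x9C = 10011100 (10xxxxxx ✓), payload 011100.
Byte 3: 0xAC = 10101100 (10xxxxxx ✓), payload 101100.
Concatenate: 0100011100101100 = 0x472C (16 bits → U+472C).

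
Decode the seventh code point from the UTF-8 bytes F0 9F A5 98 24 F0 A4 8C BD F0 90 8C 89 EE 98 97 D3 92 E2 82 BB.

U+20BB

Offset 0: leading byte 0xF0 = 11110000 → 4-byte char #1 = F0 9F A5 98.
Offset 4: leading byte 0x24 = 00100100 → 1-byte char #2 = 24.
Offset 5: leading byte 0xF0 = 11110000 → 4-byte char #3 = F0 A4 8C BD.
Offset 9: leading byte 0xF0 = 11110000 → 4-byte char #4 = F0 90 8C 89.
Offset 13: leading byte 0xEE = 11101110 → 3-byte char #5 = EE 98 97.
Offset 16: leading byte 0xD3 = 11010011 → 2-byte char #6 = D3 92.
Offset 18: leading byte 0xE2 = 11100010 → 3-byte char #7 = E2 82 BB.
Leading byte 0xE2 = 11100010 matches 1110xxxx → 3-byte sequence.
Byte 1: 0xE2 = 11100010, payload 0010 (4 bits).
Byte 2: 0x82 = 10000010 (10xxxxxx ✓), payload 000010.
Byte 3: 0xBB = 10111011 (10xxxxxx ✓), payload 111011.
Concatenate: 0010000010111011 = 0x20BB (16 bits → U+20BB).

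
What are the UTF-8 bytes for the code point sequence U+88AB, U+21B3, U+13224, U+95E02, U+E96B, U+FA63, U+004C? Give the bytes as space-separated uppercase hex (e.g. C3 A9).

U+88AB: 3-byte form → E8 A2 AB.
U+21B3: 3-byte form → E2 86 B3.
U+13224: 4-byte form → F0 93 88 A4.
U+95E02: 4-byte form → F2 95 B8 82.
U+E96B: 3-byte form → EE A5 AB.
U+FA63: 3-byte form → EF A9 A3.
U+004C: 1-byte form → 4C.
Concatenated (21 bytes): E8 A2 AB E2 86 B3 F0 93 88 A4 F2 95 B8 82 EE A5 AB EF A9 A3 4C.

E8 A2 AB E2 86 B3 F0 93 88 A4 F2 95 B8 82 EE A5 AB EF A9 A3 4C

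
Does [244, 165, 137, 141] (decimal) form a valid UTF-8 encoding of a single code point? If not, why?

invalid (encodes a value above U+10FFFF)

Leading byte 0xF4 = 11110100 → 4-byte form.
Payload = 0x12524D, which exceeds U+10FFFF, the maximum Unicode code point. (Leading bytes F5–FF, or F4 followed by ≥ 0x90, are invalid.)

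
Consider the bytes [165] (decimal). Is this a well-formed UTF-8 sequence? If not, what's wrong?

Byte 0xA5 = 10100101 has the form 10xxxxxx — a continuation byte — but there is no preceding leading byte.

invalid (continuation byte with no leading byte)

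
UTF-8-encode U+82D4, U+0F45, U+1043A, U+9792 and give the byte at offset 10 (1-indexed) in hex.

0xBA

1-indexed offset 10 is 0-indexed offset 9.
U+82D4 → 3-byte form E8 8B 94 at offsets 0–2.
U+0F45 → 3-byte form E0 BD 85 at offsets 3–5.
U+1043A → 4-byte form F0 90 90 BA at offsets 6–9.
Offset 9 falls in char 3's range; it's byte 4 of F0 90 90 BA = 0xBA.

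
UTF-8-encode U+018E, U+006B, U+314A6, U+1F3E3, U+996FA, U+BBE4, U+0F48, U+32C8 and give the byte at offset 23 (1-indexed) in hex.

1-indexed offset 23 is 0-indexed offset 22.
U+018E → 2-byte form C6 8E at offsets 0–1.
U+006B → 1-byte form 6B at offsets 2–2.
U+314A6 → 4-byte form F0 B1 92 A6 at offsets 3–6.
U+1F3E3 → 4-byte form F0 9F 8F A3 at offsets 7–10.
U+996FA → 4-byte form F2 99 9B BA at offsets 11–14.
U+BBE4 → 3-byte form EB AF A4 at offsets 15–17.
U+0F48 → 3-byte form E0 BD 88 at offsets 18–20.
U+32C8 → 3-byte form E3 8B 88 at offsets 21–23.
Offset 22 falls in char 8's range; it's byte 2 of E3 8B 88 = 0x8B.

0x8B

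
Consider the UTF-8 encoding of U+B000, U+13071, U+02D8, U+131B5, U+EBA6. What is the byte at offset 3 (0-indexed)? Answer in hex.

U+B000 → 3-byte form EB 80 80 at offsets 0–2.
U+13071 → 4-byte form F0 93 81 B1 at offsets 3–6.
Offset 3 falls in char 2's range; it's byte 1 of F0 93 81 B1 = 0xF0.

0xF0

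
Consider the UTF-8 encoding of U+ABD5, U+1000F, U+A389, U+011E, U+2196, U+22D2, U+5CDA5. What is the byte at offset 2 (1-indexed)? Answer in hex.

0xAF

1-indexed offset 2 is 0-indexed offset 1.
U+ABD5 → 3-byte form EA AF 95 at offsets 0–2.
Offset 1 falls in char 1's range; it's byte 2 of EA AF 95 = 0xAF.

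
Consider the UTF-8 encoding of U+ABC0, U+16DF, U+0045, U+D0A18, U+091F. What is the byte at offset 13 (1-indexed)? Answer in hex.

1-indexed offset 13 is 0-indexed offset 12.
U+ABC0 → 3-byte form EA AF 80 at offsets 0–2.
U+16DF → 3-byte form E1 9B 9F at offsets 3–5.
U+0045 → 1-byte form 45 at offsets 6–6.
U+D0A18 → 4-byte form F3 90 A8 98 at offsets 7–10.
U+091F → 3-byte form E0 A4 9F at offsets 11–13.
Offset 12 falls in char 5's range; it's byte 2 of E0 A4 9F = 0xA4.

0xA4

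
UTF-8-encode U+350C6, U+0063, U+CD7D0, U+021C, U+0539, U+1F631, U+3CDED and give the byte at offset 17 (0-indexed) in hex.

U+350C6 → 4-byte form F0 B5 83 86 at offsets 0–3.
U+0063 → 1-byte form 63 at offsets 4–4.
U+CD7D0 → 4-byte form F3 8D 9F 90 at offsets 5–8.
U+021C → 2-byte form C8 9C at offsets 9–10.
U+0539 → 2-byte form D4 B9 at offsets 11–12.
U+1F631 → 4-byte form F0 9F 98 B1 at offsets 13–16.
U+3CDED → 4-byte form F0 BC B7 AD at offsets 17–20.
Offset 17 falls in char 7's range; it's byte 1 of F0 BC B7 AD = 0xF0.

0xF0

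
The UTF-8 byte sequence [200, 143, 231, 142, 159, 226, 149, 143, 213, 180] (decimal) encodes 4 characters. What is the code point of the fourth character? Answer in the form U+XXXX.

U+0574

Offset 0: leading byte 0xC8 = 11001000 → 2-byte char #1 = C8 8F.
Offset 2: leading byte 0xE7 = 11100111 → 3-byte char #2 = E7 8E 9F.
Offset 5: leading byte 0xE2 = 11100010 → 3-byte char #3 = E2 95 8F.
Offset 8: leading byte 0xD5 = 11010101 → 2-byte char #4 = D5 B4.
Leading byte 0xD5 = 11010101 matches 110xxxxx → 2-byte sequence.
Byte 1: 0xD5 = 11010101, payload 10101 (5 bits).
Byte 2: 0xB4 = 10110100 (10xxxxxx ✓), payload 110100.
Concatenate: 10101110100 = 0x574 (11 bits → U+0574).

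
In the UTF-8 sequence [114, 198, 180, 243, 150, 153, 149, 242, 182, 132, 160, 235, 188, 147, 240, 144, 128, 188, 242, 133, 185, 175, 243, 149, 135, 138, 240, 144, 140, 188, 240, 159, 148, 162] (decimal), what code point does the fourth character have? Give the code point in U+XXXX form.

Offset 0: leading byte 0x72 = 01110010 → 1-byte char #1 = 72.
Offset 1: leading byte 0xC6 = 11000110 → 2-byte char #2 = C6 B4.
Offset 3: leading byte 0xF3 = 11110011 → 4-byte char #3 = F3 96 99 95.
Offset 7: leading byte 0xF2 = 11110010 → 4-byte char #4 = F2 B6 84 A0.
Leading byte 0xF2 = 11110010 matches 11110xxx → 4-byte sequence.
Byte 1: 0xF2 = 11110010, payload 010 (3 bits).
Byte 2: 0xB6 = 10110110 (10xxxxxx ✓), payload 110110.
Byte 3: 0x84 = 10000100 (10xxxxxx ✓), payload 000100.
Byte 4: 0xA0 = 10100000 (10xxxxxx ✓), payload 100000.
Concatenate: 010110110000100100000 = 0xB6120 (21 bits → U+B6120).

U+B6120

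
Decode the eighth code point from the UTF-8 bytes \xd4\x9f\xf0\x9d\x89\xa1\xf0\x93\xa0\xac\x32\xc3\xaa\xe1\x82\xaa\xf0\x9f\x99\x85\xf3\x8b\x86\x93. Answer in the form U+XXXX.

Offset 0: leading byte 0xD4 = 11010100 → 2-byte char #1 = D4 9F.
Offset 2: leading byte 0xF0 = 11110000 → 4-byte char #2 = F0 9D 89 A1.
Offset 6: leading byte 0xF0 = 11110000 → 4-byte char #3 = F0 93 A0 AC.
Offset 10: leading byte 0x32 = 00110010 → 1-byte char #4 = 32.
Offset 11: leading byte 0xC3 = 11000011 → 2-byte char #5 = C3 AA.
Offset 13: leading byte 0xE1 = 11100001 → 3-byte char #6 = E1 82 AA.
Offset 16: leading byte 0xF0 = 11110000 → 4-byte char #7 = F0 9F 99 85.
Offset 20: leading byte 0xF3 = 11110011 → 4-byte char #8 = F3 8B 86 93.
Leading byte 0xF3 = 11110011 matches 11110xxx → 4-byte sequence.
Byte 1: 0xF3 = 11110011, payload 011 (3 bits).
Byte 2: 0x8B = 10001011 (10xxxxxx ✓), payload 001011.
Byte 3: 0x86 = 10000110 (10xxxxxx ✓), payload 000110.
Byte 4: 0x93 = 10010011 (10xxxxxx ✓), payload 010011.
Concatenate: 011001011000110010011 = 0xCB193 (21 bits → U+CB193).

U+CB193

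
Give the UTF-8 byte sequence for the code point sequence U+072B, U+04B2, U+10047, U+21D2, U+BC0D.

U+072B: 2-byte form → DC AB.
U+04B2: 2-byte form → D2 B2.
U+10047: 4-byte form → F0 90 81 87.
U+21D2: 3-byte form → E2 87 92.
U+BC0D: 3-byte form → EB B0 8D.
Concatenated (14 bytes): DC AB D2 B2 F0 90 81 87 E2 87 92 EB B0 8D.

DC AB D2 B2 F0 90 81 87 E2 87 92 EB B0 8D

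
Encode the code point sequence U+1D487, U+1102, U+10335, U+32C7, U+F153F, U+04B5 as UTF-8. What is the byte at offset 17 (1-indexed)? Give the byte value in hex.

1-indexed offset 17 is 0-indexed offset 16.
U+1D487 → 4-byte form F0 9D 92 87 at offsets 0–3.
U+1102 → 3-byte form E1 84 82 at offsets 4–6.
U+10335 → 4-byte form F0 90 8C B5 at offsets 7–10.
U+32C7 → 3-byte form E3 8B 87 at offsets 11–13.
U+F153F → 4-byte form F3 B1 94 BF at offsets 14–17.
Offset 16 falls in char 5's range; it's byte 3 of F3 B1 94 BF = 0x94.

0x94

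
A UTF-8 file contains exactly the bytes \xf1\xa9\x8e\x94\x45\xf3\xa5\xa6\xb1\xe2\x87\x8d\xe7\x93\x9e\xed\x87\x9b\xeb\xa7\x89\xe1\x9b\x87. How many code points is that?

8

Byte at offset 0: 0xF1 = 11110001 → 4-byte char (#1). Advance 4.
Byte at offset 4: 0x45 = 01000101 → 1-byte char (#2). Advance 1.
Byte at offset 5: 0xF3 = 11110011 → 4-byte char (#3). Advance 4.
Byte at offset 9: 0xE2 = 11100010 → 3-byte char (#4). Advance 3.
Byte at offset 12: 0xE7 = 11100111 → 3-byte char (#5). Advance 3.
Byte at offset 15: 0xED = 11101101 → 3-byte char (#6). Advance 3.
Byte at offset 18: 0xEB = 11101011 → 3-byte char (#7). Advance 3.
Byte at offset 21: 0xE1 = 11100001 → 3-byte char (#8). Advance 3.
Reached end at offset 24 after 8 code points.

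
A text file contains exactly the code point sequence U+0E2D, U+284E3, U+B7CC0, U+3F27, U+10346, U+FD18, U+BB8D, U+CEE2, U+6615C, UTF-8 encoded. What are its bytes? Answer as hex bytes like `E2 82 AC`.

E0 B8 AD F0 A8 93 A3 F2 B7 B3 80 E3 BC A7 F0 90 8D 86 EF B4 98 EB AE 8D EC BB A2 F1 A6 85 9C

U+0E2D: 3-byte form → E0 B8 AD.
U+284E3: 4-byte form → F0 A8 93 A3.
U+B7CC0: 4-byte form → F2 B7 B3 80.
U+3F27: 3-byte form → E3 BC A7.
U+10346: 4-byte form → F0 90 8D 86.
U+FD18: 3-byte form → EF B4 98.
U+BB8D: 3-byte form → EB AE 8D.
U+CEE2: 3-byte form → EC BB A2.
U+6615C: 4-byte form → F1 A6 85 9C.
Concatenated (31 bytes): E0 B8 AD F0 A8 93 A3 F2 B7 B3 80 E3 BC A7 F0 90 8D 86 EF B4 98 EB AE 8D EC BB A2 F1 A6 85 9C.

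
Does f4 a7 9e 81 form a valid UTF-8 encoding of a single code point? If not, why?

invalid (encodes a value above U+10FFFF)

Leading byte 0xF4 = 11110100 → 4-byte form.
Payload = 0x127781, which exceeds U+10FFFF, the maximum Unicode code point. (Leading bytes F5–FF, or F4 followed by ≥ 0x90, are invalid.)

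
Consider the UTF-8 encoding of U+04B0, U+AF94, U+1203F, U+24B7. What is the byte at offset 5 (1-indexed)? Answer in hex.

0x94

1-indexed offset 5 is 0-indexed offset 4.
U+04B0 → 2-byte form D2 B0 at offsets 0–1.
U+AF94 → 3-byte form EA BE 94 at offsets 2–4.
Offset 4 falls in char 2's range; it's byte 3 of EA BE 94 = 0x94.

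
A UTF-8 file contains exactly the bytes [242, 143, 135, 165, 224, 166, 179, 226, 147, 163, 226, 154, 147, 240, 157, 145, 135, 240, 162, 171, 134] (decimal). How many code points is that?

Byte at offset 0: 0xF2 = 11110010 → 4-byte char (#1). Advance 4.
Byte at offset 4: 0xE0 = 11100000 → 3-byte char (#2). Advance 3.
Byte at offset 7: 0xE2 = 11100010 → 3-byte char (#3). Advance 3.
Byte at offset 10: 0xE2 = 11100010 → 3-byte char (#4). Advance 3.
Byte at offset 13: 0xF0 = 11110000 → 4-byte char (#5). Advance 4.
Byte at offset 17: 0xF0 = 11110000 → 4-byte char (#6). Advance 4.
Reached end at offset 21 after 6 code points.

6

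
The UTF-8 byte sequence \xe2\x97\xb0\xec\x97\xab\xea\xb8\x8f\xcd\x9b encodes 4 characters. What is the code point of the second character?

U+C5EB

Offset 0: leading byte 0xE2 = 11100010 → 3-byte char #1 = E2 97 B0.
Offset 3: leading byte 0xEC = 11101100 → 3-byte char #2 = EC 97 AB.
Leading byte 0xEC = 11101100 matches 1110xxxx → 3-byte sequence.
Byte 1: 0xEC = 11101100, payload 1100 (4 bits).
Byte 2: 0x97 = 10010111 (10xxxxxx ✓), payload 010111.
Byte 3: 0xAB = 10101011 (10xxxxxx ✓), payload 101011.
Concatenate: 1100010111101011 = 0xC5EB (16 bits → U+C5EB).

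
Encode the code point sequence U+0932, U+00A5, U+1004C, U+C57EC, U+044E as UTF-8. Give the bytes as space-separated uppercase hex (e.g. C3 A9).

E0 A4 B2 C2 A5 F0 90 81 8C F3 85 9F AC D1 8E

U+0932: 3-byte form → E0 A4 B2.
U+00A5: 2-byte form → C2 A5.
U+1004C: 4-byte form → F0 90 81 8C.
U+C57EC: 4-byte form → F3 85 9F AC.
U+044E: 2-byte form → D1 8E.
Concatenated (15 bytes): E0 A4 B2 C2 A5 F0 90 81 8C F3 85 9F AC D1 8E.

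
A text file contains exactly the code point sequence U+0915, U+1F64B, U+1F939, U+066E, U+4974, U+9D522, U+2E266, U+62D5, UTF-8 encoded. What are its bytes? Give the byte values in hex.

U+0915: 3-byte form → E0 A4 95.
U+1F64B: 4-byte form → F0 9F 99 8B.
U+1F939: 4-byte form → F0 9F A4 B9.
U+066E: 2-byte form → D9 AE.
U+4974: 3-byte form → E4 A5 B4.
U+9D522: 4-byte form → F2 9D 94 A2.
U+2E266: 4-byte form → F0 AE 89 A6.
U+62D5: 3-byte form → E6 8B 95.
Concatenated (27 bytes): E0 A4 95 F0 9F 99 8B F0 9F A4 B9 D9 AE E4 A5 B4 F2 9D 94 A2 F0 AE 89 A6 E6 8B 95.

E0 A4 95 F0 9F 99 8B F0 9F A4 B9 D9 AE E4 A5 B4 F2 9D 94 A2 F0 AE 89 A6 E6 8B 95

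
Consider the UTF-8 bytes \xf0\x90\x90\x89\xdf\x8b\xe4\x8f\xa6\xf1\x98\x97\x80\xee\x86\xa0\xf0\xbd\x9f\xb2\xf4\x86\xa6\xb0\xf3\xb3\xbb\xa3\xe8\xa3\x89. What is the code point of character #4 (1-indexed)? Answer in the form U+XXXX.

U+585C0

Offset 0: leading byte 0xF0 = 11110000 → 4-byte char #1 = F0 90 90 89.
Offset 4: leading byte 0xDF = 11011111 → 2-byte char #2 = DF 8B.
Offset 6: leading byte 0xE4 = 11100100 → 3-byte char #3 = E4 8F A6.
Offset 9: leading byte 0xF1 = 11110001 → 4-byte char #4 = F1 98 97 80.
Leading byte 0xF1 = 11110001 matches 11110xxx → 4-byte sequence.
Byte 1: 0xF1 = 11110001, payload 001 (3 bits).
Byte 2: 0x98 = 10011000 (10xxxxxx ✓), payload 011000.
Byte 3: 0x97 = 10010111 (10xxxxxx ✓), payload 010111.
Byte 4: 0x80 = 10000000 (10xxxxxx ✓), payload 000000.
Concatenate: 001011000010111000000 = 0x585C0 (21 bits → U+585C0).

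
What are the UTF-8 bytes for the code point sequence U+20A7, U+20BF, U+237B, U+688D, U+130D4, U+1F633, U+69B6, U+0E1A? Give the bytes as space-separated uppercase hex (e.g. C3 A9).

U+20A7: 3-byte form → E2 82 A7.
U+20BF: 3-byte form → E2 82 BF.
U+237B: 3-byte form → E2 8D BB.
U+688D: 3-byte form → E6 A2 8D.
U+130D4: 4-byte form → F0 93 83 94.
U+1F633: 4-byte form → F0 9F 98 B3.
U+69B6: 3-byte form → E6 A6 B6.
U+0E1A: 3-byte form → E0 B8 9A.
Concatenated (26 bytes): E2 82 A7 E2 82 BF E2 8D BB E6 A2 8D F0 93 83 94 F0 9F 98 B3 E6 A6 B6 E0 B8 9A.

E2 82 A7 E2 82 BF E2 8D BB E6 A2 8D F0 93 83 94 F0 9F 98 B3 E6 A6 B6 E0 B8 9A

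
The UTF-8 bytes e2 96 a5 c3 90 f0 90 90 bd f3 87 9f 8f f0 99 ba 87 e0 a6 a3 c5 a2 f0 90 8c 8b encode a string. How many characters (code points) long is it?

Byte at offset 0: 0xE2 = 11100010 → 3-byte char (#1). Advance 3.
Byte at offset 3: 0xC3 = 11000011 → 2-byte char (#2). Advance 2.
Byte at offset 5: 0xF0 = 11110000 → 4-byte char (#3). Advance 4.
Byte at offset 9: 0xF3 = 11110011 → 4-byte char (#4). Advance 4.
Byte at offset 13: 0xF0 = 11110000 → 4-byte char (#5). Advance 4.
Byte at offset 17: 0xE0 = 11100000 → 3-byte char (#6). Advance 3.
Byte at offset 20: 0xC5 = 11000101 → 2-byte char (#7). Advance 2.
Byte at offset 22: 0xF0 = 11110000 → 4-byte char (#8). Advance 4.
Reached end at offset 26 after 8 code points.

8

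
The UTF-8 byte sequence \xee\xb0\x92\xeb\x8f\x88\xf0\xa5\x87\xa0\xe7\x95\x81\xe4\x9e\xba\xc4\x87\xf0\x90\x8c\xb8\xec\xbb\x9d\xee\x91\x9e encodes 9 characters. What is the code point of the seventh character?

Offset 0: leading byte 0xEE = 11101110 → 3-byte char #1 = EE B0 92.
Offset 3: leading byte 0xEB = 11101011 → 3-byte char #2 = EB 8F 88.
Offset 6: leading byte 0xF0 = 11110000 → 4-byte char #3 = F0 A5 87 A0.
Offset 10: leading byte 0xE7 = 11100111 → 3-byte char #4 = E7 95 81.
Offset 13: leading byte 0xE4 = 11100100 → 3-byte char #5 = E4 9E BA.
Offset 16: leading byte 0xC4 = 11000100 → 2-byte char #6 = C4 87.
Offset 18: leading byte 0xF0 = 11110000 → 4-byte char #7 = F0 90 8C B8.
Leading byte 0xF0 = 11110000 matches 11110xxx → 4-byte sequence.
Byte 1: 0xF0 = 11110000, payload 000 (3 bits).
Byte 2: 0x90 = 10010000 (10xxxxxx ✓), payload 010000.
Byte 3: 0x8C = 10001100 (10xxxxxx ✓), payload 001100.
Byte 4: 0xB8 = 10111000 (10xxxxxx ✓), payload 111000.
Concatenate: 000010000001100111000 = 0x10338 (21 bits → U+10338).

U+10338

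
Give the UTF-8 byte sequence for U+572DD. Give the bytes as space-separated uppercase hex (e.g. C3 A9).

U+572DD = 0x572DD = 357085 decimal. In range U+10000–U+10FFFF → 4-byte form: 11110xxx 10xxxxxx 10xxxxxx 10xxxxxx.
Binary (21 bits): 001010111001011011101.
Split 3+6+6+6: 001 | 010111 | 001011 | 011101.
Byte 1: 11110001 = 0xF1.
Byte 2: 10010111 = 0x97.
Byte 3: 10001011 = 0x8B.
Byte 4: 10011101 = 0x9D.

F1 97 8B 9D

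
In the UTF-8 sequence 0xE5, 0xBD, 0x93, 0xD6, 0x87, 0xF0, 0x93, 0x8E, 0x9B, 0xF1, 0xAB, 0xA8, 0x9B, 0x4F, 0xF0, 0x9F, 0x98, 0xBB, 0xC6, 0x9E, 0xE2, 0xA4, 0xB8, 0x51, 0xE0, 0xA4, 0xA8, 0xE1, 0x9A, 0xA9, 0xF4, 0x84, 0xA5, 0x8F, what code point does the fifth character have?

U+004F

Offset 0: leading byte 0xE5 = 11100101 → 3-byte char #1 = E5 BD 93.
Offset 3: leading byte 0xD6 = 11010110 → 2-byte char #2 = D6 87.
Offset 5: leading byte 0xF0 = 11110000 → 4-byte char #3 = F0 93 8E 9B.
Offset 9: leading byte 0xF1 = 11110001 → 4-byte char #4 = F1 AB A8 9B.
Offset 13: leading byte 0x4F = 01001111 → 1-byte char #5 = 4F.
Leading byte 0x4F = 01001111 matches 0xxxxxxx → 1-byte sequence.
Byte 1: 0x4F = 01001111, payload 1001111 (7 bits).
Concatenate: 1001111 = 0x4F (7 bits → U+004F).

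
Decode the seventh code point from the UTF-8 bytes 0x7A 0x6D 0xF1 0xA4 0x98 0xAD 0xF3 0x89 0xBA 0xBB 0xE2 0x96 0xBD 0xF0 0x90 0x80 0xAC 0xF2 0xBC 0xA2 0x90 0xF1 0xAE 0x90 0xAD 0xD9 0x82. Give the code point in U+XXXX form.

Offset 0: leading byte 0x7A = 01111010 → 1-byte char #1 = 7A.
Offset 1: leading byte 0x6D = 01101101 → 1-byte char #2 = 6D.
Offset 2: leading byte 0xF1 = 11110001 → 4-byte char #3 = F1 A4 98 AD.
Offset 6: leading byte 0xF3 = 11110011 → 4-byte char #4 = F3 89 BA BB.
Offset 10: leading byte 0xE2 = 11100010 → 3-byte char #5 = E2 96 BD.
Offset 13: leading byte 0xF0 = 11110000 → 4-byte char #6 = F0 90 80 AC.
Offset 17: leading byte 0xF2 = 11110010 → 4-byte char #7 = F2 BC A2 90.
Leading byte 0xF2 = 11110010 matches 11110xxx → 4-byte sequence.
Byte 1: 0xF2 = 11110010, payload 010 (3 bits).
Byte 2: 0xBC = 10111100 (10xxxxxx ✓), payload 111100.
Byte 3: 0xA2 = 10100010 (10xxxxxx ✓), payload 100010.
Byte 4: 0x90 = 10010000 (10xxxxxx ✓), payload 010000.
Concatenate: 010111100100010010000 = 0xBC890 (21 bits → U+BC890).

U+BC890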